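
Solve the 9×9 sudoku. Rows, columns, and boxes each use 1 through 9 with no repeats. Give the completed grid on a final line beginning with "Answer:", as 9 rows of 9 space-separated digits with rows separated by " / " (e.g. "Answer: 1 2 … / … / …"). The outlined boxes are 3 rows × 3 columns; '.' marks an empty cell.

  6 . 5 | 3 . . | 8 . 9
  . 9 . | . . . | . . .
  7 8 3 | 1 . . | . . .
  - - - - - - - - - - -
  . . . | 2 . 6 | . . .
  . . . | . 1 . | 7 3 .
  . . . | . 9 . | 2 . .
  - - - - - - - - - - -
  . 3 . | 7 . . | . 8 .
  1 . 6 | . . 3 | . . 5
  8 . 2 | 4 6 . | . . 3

Step 1. [r2c9∈{1,2,4,6,7}] 7 has one home in col 9: r2c9 ⇒ r2c9=7.
Step 2. [r3c6∈{2,4,5,9}] in row 3, 9 fits only at r3c6 ⇒ r3c6=9.
Step 3. [r4c5∈{3,4,5,7,8}] across col 5, 3 lands solely at r4c5 ⇒ r4c5=3.
Step 4. [r6c6∈{4,5,7,8}] box 5 places 7 nowhere but r6c6 ⇒ r6c6=7.
Step 5. [r5c6∈{4,5,8}] in box 5, 4 fits only at r5c6, so r5c6=4.
Step 6. [r1c6∈{2}] only 2 remains possible at r1c6, so r1c6=2.
Step 7. [r4c3∈{1,4,7,8,9}] r4c3 is the only open cell in col 3 admitting 7. So r4c3=7.
Step 8. [r2c7∈{1,3,4,5,6}] across row 2, 3 lands solely at r2c7 ⇒ r2c7=3.
Step 9. [r4c9∈{1,4,8}] row 4 places 8 nowhere but r4c9, so r4c9=8.
Step 10. [r5c9∈{6}] r5c9's peers cover all but 6, so r5c9=6.
Step 11. [r7c7∈{1,4,6,9}] 6 has one home in row 7: r7c7, so r7c7=6.
Step 12. [r3c8∈{2,4,5,6}] row 3 places 6 nowhere but r3c8. So r3c8=6.
Step 13. [r3c9∈{2,4}] r3c9 is the only open cell in row 3 admitting 2 ⇒ r3c9=2.
Step 14. [r8c8∈{2,4,7,9}] across col 8, 2 lands solely at r8c8. So r8c8=2.
Step 15. [r6c2∈{1,4,5,6}] across row 6, 6 lands solely at r6c2. So r6c2=6.
Step 16. [r2c6∈{5,8}] col 6 places 8 nowhere but r2c6, so r2c6=8.
Step 17. [r9c8∈{1,7,9}] in col 8, 7 fits only at r9c8. So r9c8=7.
Step 18. [r4c8∈{1,4,5,9}] r4c8 is the only open cell in col 8 admitting 9. So r4c8=9.
Step 19. [r9c2∈{5}] r9c2's peers cover all but 5. So r9c2=5.
Step 20. [r7c6∈{1,5}] col 6 places 5 nowhere but r7c6. So r7c6=5.
Step 21. [r7c9∈{1,4}] row 7 places 1 nowhere but r7c9, so r7c9=1.
Step 22. [r4c7∈{1,4,5}] 1 has one home in col 7: r4c7. So r4c7=1.
Step 23. [r4c2∈{4}] nothing but 4 survives at r4c2. So r4c2=4.
Step 24. [r6c8∈{4,5}] box 6 places 5 nowhere but r6c8, so r6c8=5.
Step 25. [r5c4∈{5,8}] r5c4 is the only open cell in box 5 admitting 5 ⇒ r5c4=5.
Step 26. [r6c4∈{8}] only 8 remains possible at r6c4, so r6c4=8.
Step 27. [r8c7∈{4,9}] across row 8, 4 lands solely at r8c7, so r8c7=4.
Step 28. [r3c5∈{4,5}] row 3 places 4 nowhere but r3c5. So r3c5=4.
Step 29. [r2c1∈{2,4}] across row 2, 2 lands solely at r2c1, so r2c1=2.
Step 30. [r2c3∈{1,4}] in box 1, 4 fits only at r2c3 ⇒ r2c3=4.
Step 31. [r7c3∈{9}] r7c3 has the single candidate 9 ⇒ r7c3=9.
Step 32. [r1c2∈{1}] r1c2 has the single candidate 1 ⇒ r1c2=1.
Step 33. [r5c2∈{2}] nothing but 2 survives at r5c2, so r5c2=2.
Step 34. [r5c1∈{9}] only 9 remains possible at r5c1 ⇒ r5c1=9.
Step 35. [r2c4∈{6}] only 6 remains possible at r2c4, so r2c4=6.
Step 36. [r8c4∈{9}] only 9 remains possible at r8c4, so r8c4=9.
Step 37. [r2c5∈{5}] r2c5's peers cover all but 5, so r2c5=5.
Step 38. [r1c5∈{7}] only 7 remains possible at r1c5 ⇒ r1c5=7.
Step 39. [r6c9∈{4}] nothing but 4 survives at r6c9, so r6c9=4.
Step 40. [r6c3∈{1}] r6c3 is down to just 1. So r6c3=1.
Step 41. [r9c7∈{9}] r9c7 is down to just 9. So r9c7=9.
Step 42. [r8c2∈{7}] only 7 remains possible at r8c2 ⇒ r8c2=7.
Step 43. [r8c5∈{8}] only 8 remains possible at r8c5. So r8c5=8.
Step 44. [r3c7∈{5}] r3c7 has the single candidate 5 ⇒ r3c7=5.
Step 45. [r7c5∈{2}] nothing but 2 survives at r7c5. So r7c5=2.
Step 46. [r1c8∈{4}] only 4 remains possible at r1c8. So r1c8=4.
Step 47. [r2c8∈{1}] r2c8's peers cover all but 1. So r2c8=1.
Step 48. [r5c3∈{8}] r5c3 has the single candidate 8. So r5c3=8.
Step 49. [r7c1∈{4}] only 4 remains possible at r7c1. So r7c1=4.
Step 50. [r6c1∈{3}] only 3 remains possible at r6c1 ⇒ r6c1=3.
Step 51. [r4c1∈{5}] only 5 remains possible at r4c1 ⇒ r4c1=5.
Step 52. [r9c6∈{1}] r9c6 has the single candidate 1. So r9c6=1.

Answer: 6 1 5 3 7 2 8 4 9 / 2 9 4 6 5 8 3 1 7 / 7 8 3 1 4 9 5 6 2 / 5 4 7 2 3 6 1 9 8 / 9 2 8 5 1 4 7 3 6 / 3 6 1 8 9 7 2 5 4 / 4 3 9 7 2 5 6 8 1 / 1 7 6 9 8 3 4 2 5 / 8 5 2 4 6 1 9 7 3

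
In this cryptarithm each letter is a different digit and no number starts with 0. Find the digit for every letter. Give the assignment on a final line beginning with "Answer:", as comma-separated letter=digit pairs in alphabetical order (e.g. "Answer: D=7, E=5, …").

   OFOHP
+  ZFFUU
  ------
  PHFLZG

Step 1. [col 1: P + U ≡ G (mod 10)] U=5 is one option consistent with column 1 (P + U ≡ G (mod 10), carry-in 0) — take it, so U=5.
Step 2. [col 1: P + U ≡ G (mod 10)] column 1 (P + U ≡ G (mod 10), carry-in 0) doesn't pin P yet; pick P=1 and continue, so P=1.
Step 3. [col 1: P + U ≡ G (mod 10)] column 1: given P=1, U=5, carry-in 0, and digits 1,5 already taken and all letters distinct, P+U≡G (mod 10) forces G=6. So G=6.
Step 4. [col 2: H + U ≡ Z (mod 10)] column 2 (H + U ≡ Z (mod 10), carry-in 0) doesn't pin H yet; pick H=2 and continue, so H=2.
Step 5. [col 2: H + U ≡ Z (mod 10)] in column 2 we have H+U≡Z with carry-in 0; given H=2, U=5 and digits 1,2,5,6 already taken and all letters distinct, that pins Z to 7 ⇒ Z=7.
Step 6. [col 3: O + F ≡ L (mod 10)] column 3: given nothing yet, carry-in 0, and digits 1,2,5,6,7 already taken and all letters distinct, O+F≡L (mod 10) forces L=3 ⇒ L=3.
Step 7. [col 3: O + F ≡ L (mod 10)] no forcing yet in column 3 (carry-in 0); O=4 is free and consistent — try it, so O=4.
Step 8. [col 3: O + F ≡ L (mod 10)] column 3: given O=4, L=3, carry-in 0, and digits 1,2,3,4,5,6,7 already taken and all letters distinct, O+F≡L (mod 10) forces F=9, so F=9.

Answer: F=9, G=6, H=2, L=3, O=4, P=1, U=5, Z=7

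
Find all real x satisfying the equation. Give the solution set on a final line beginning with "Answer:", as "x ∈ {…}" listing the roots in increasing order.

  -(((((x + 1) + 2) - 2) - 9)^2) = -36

Step 1. [-(((((x + 1) + 2) - 2) - 9)^2) = -36] flip signs both sides ⇒ neg: ((((x + 1) + 2) - 2) - 9)^2 = 36.
Step 2. [((((x + 1) + 2) - 2) - 9)^2 = 36] √ both sides: 36 ≥ 0 gives two branches, so sqrt: (((x + 1) + 2) - 2) - 9 = 6 or -6.
Step 3. [(((x + 1) + 2) - 2) - 9 = 6 or -6] peel the -9: add 9 from each side. So sub: ((x + 1) + 2) - 2 = 15 or 3.
Step 4. [((x + 1) + 2) - 2 = 15 or 3] -2 is outermost — add 2 both sides, so sub: (x + 1) + 2 = 17 or 5.
Step 5. [(x + 1) + 2 = 17 or 5] 2 comes off first (subtract 2) ⇒ sub: x + 1 = 15 or 3.
Step 6. [x + 1 = 15 or 3] subtract 1: x sits inside (… + 1) ⇒ sub: x = 14 or 2.

Answer: x ∈ {2, 14}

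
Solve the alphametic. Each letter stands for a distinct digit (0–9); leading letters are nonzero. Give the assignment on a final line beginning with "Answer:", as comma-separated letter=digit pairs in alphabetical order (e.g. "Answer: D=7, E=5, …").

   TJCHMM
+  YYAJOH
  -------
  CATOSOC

Step 1. [col 1: M + H ≡ C (mod 10)] several values work for M in column 1 (M + H ≡ C (mod 10), carry-in 0); try M=9. So M=9.
Step 2. [col 1: M + H ≡ C (mod 10)] H=2 is one option consistent with column 1 (M + H ≡ C (mod 10), carry-in 0) — take it, so H=2.
Step 3. [col 1: M + H ≡ C (mod 10)] in column 1 we have M+H≡C with carry-in 0; given M=9, H=2 and digits 2,9 already taken and all letters distinct, that pins C to 1, so C=1.
Step 4. [col 2: M + O ≡ O (mod 10)] several values work for O in column 2 (M + O ≡ O (mod 10), carry-in 1); try O=6 ⇒ O=6.
Step 5. [col 3: H + J ≡ S (mod 10)] column 3 (H + J ≡ S (mod 10), carry-in 1) doesn't pin S yet; pick S=0 and continue ⇒ S=0.
Step 6. [col 3: H + J ≡ S (mod 10)] from column 3 (H=2, S=0, carry-in 1, digits 0,1,2,6,9 already taken and all letters distinct): J must equal 7. So J=7.
Step 7. [col 4: C + A ≡ O (mod 10)] column 4: given C=1, O=6, carry-in 1, and digits 0,1,2,6,7,9 already taken and all letters distinct, C+A≡O (mod 10) forces A=4 ⇒ A=4.
Step 8. [col 5: J + Y ≡ T (mod 10)] column 5 reads J+Y+carry(0)=T with J=7; with digits 0,1,2,4,6,7,9 already taken and all letters distinct, the only value for T is 5. So T=5.
Step 9. [col 5: J + Y ≡ T (mod 10)] column 5 reads J+Y+carry(0)=T with J=7, T=5; with digits 0,1,2,4,5,6,7,9 already taken and all letters distinct, the only value for Y is 8, so Y=8.

Answer: A=4, C=1, H=2, J=7, M=9, O=6, S=0, T=5, Y=8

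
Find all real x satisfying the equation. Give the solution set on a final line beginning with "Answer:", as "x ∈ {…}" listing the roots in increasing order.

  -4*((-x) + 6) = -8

Step 1. [-4*((-x) + 6) = -8] leading coefficient -4: divide by -4, so div: (-x) + 6 = 2.
Step 2. [(-x) + 6 = 2] peel the +6: subtract 6 from each side, so sub: -x = -4.
Step 3. [-x = -4] flip signs both sides, so neg: x = 4.

Answer: x ∈ {4}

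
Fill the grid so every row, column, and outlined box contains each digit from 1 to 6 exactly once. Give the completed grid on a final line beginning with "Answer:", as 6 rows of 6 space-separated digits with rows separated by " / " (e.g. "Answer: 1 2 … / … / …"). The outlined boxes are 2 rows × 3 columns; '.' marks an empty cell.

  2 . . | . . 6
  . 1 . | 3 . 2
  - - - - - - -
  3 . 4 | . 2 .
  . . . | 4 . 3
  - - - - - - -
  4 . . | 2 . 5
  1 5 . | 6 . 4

Step 1. [r4c5∈{1,5,6}] r4c5 is the only open cell in col 5 admitting 6 ⇒ r4c5=6.
Step 2. [r6c5∈{3}] r6c5 has the single candidate 3. So r6c5=3.
Step 3. [r2c5∈{4,5}] row 2 places 4 nowhere but r2c5. So r2c5=4.
Step 4. [r1c5∈{1,5}] in col 5, 5 fits only at r1c5. So r1c5=5.
Step 5. [r4c3∈{1,2,5}] across row 4, 1 lands solely at r4c3. So r4c3=1.
Step 6. [r2c1∈{5,6}] in col 1, 6 fits only at r2c1, so r2c1=6.
Step 7. [r1c3∈{3}] r1c3 is down to just 3 ⇒ r1c3=3.
Step 8. [r3c4∈{1,5}] across row 3, 5 lands solely at r3c4. So r3c4=5.
Step 9. [r3c2∈{6}] r3c2 has the single candidate 6 ⇒ r3c2=6.
Step 10. [r3c6∈{1}] r3c6 has the single candidate 1, so r3c6=1.
Step 11. [r6c3∈{2}] r6c3 has the single candidate 2. So r6c3=2.
Step 12. [r4c2∈{2}] only 2 remains possible at r4c2 ⇒ r4c2=2.
Step 13. [r4c1∈{5}] r4c1 is down to just 5 ⇒ r4c1=5.
Step 14. [r1c4∈{1}] r1c4's peers cover all but 1, so r1c4=1.
Step 15. [r2c3∈{5}] nothing but 5 survives at r2c3. So r2c3=5.
Step 16. [r1c2∈{4}] r1c2 is down to just 4, so r1c2=4.
Step 17. [r5c2∈{3}] r5c2 has the single candidate 3. So r5c2=3.
Step 18. [r5c5∈{1}] nothing but 1 survives at r5c5 ⇒ r5c5=1.
Step 19. [r5c3∈{6}] r5c3 has the single candidate 6 ⇒ r5c3=6.

Answer: 2 4 3 1 5 6 / 6 1 5 3 4 2 / 3 6 4 5 2 1 / 5 2 1 4 6 3 / 4 3 6 2 1 5 / 1 5 2 6 3 4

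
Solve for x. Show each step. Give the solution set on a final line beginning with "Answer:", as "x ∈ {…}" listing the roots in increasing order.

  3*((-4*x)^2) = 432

Step 1. [3*((-4*x)^2) = 432] LHS = 3·(…); ÷3 both sides, so div: (-4*x)^2 = 144.
Step 2. [(-4*x)^2 = 144] LHS squared, RHS 144 ≥ 0: apply √ (±) ⇒ sqrt: -4*x = 12 or -12.
Step 3. [-4*x = 12 or -12] -4 out front; divide by -4 ⇒ div: x = -3 or 3.

Answer: x ∈ {-3, 3}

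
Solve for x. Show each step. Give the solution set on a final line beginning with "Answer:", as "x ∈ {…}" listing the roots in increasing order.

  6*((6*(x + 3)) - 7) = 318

Step 1. [6*((6*(x + 3)) - 7) = 318] divide by the outer 6, so div: (6*(x + 3)) - 7 = 53.
Step 2. [(6*(x + 3)) - 7 = 53] 7 comes off first (add 7) ⇒ sub: 6*(x + 3) = 60.
Step 3. [6*(x + 3) = 60] LHS = 6·(…); ÷6 both sides, so div: x + 3 = 10.
Step 4. [x + 3 = 10] the outer +3 inverts by subtracting 3, so sub: x = 7.

Answer: x ∈ {7}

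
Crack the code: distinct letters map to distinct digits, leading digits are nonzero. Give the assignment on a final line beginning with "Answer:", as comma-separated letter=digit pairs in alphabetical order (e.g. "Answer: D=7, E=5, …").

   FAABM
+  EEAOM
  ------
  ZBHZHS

Step 1. [col 1: M + M ≡ S (mod 10)] column 1 (M + M ≡ S (mod 10), carry-in 0) doesn't pin S yet; pick S=6 and continue ⇒ S=6.
Step 2. [col 1: M + M ≡ S (mod 10)] several values work for M in column 1 (M + M ≡ S (mod 10), carry-in 0); try M=3, so M=3.
Step 3. [Z] adding two 5-digit numbers gives at most 5+1 digits, and here it does — Z is that final carry and must be 1, so Z=1.
Step 4. [col 2: B + O ≡ H (mod 10)] column 2 (B + O ≡ H (mod 10), carry-in 0) doesn't pin B yet; pick B=2 and continue, so B=2.
Step 5. [col 2: B + O ≡ H (mod 10)] no forcing yet in column 2 (carry-in 0); H=0 is free and consistent — try it ⇒ H=0.
Step 6. [col 2: B + O ≡ H (mod 10)] column 2: given B=2, H=0, carry-in 0, and digits 0,1,2,3,6 already taken and all letters distinct, B+O≡H (mod 10) forces O=8 ⇒ O=8.
Step 7. [col 3: A + A ≡ Z (mod 10)] in column 3 we have A+A≡Z with carry-in 1; given Z=1 and digits 0,1,2,3,6,8 already taken and all letters distinct, that pins A to 5. So A=5.
Step 8. [col 4: A + E ≡ H (mod 10)] column 4: given A=5, H=0, carry-in 1, and digits 0,1,2,3,5,6,8 already taken and all letters distinct, A+E≡H (mod 10) forces E=4, so E=4.
Step 9. [col 5: F + E ≡ B (mod 10)] from column 5 (E=4, B=2, carry-in 1, digits 0,1,2,3,4,5,6,8 already taken and all letters distinct): F must equal 7, so F=7.

Answer: A=5, B=2, E=4, F=7, H=0, M=3, O=8, S=6, Z=1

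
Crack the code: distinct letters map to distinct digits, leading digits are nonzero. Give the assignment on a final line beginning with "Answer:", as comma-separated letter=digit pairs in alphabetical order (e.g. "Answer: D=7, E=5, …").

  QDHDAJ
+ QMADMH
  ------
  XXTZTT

Step 1. [col 1: J + H ≡ T (mod 10)] several values work for J in column 1 (J + H ≡ T (mod 10), carry-in 0); try J=7, so J=7.
Step 2. [col 1: J + H ≡ T (mod 10)] no forcing yet in column 1 (carry-in 0); H=2 is free and consistent — try it, so H=2.
Step 3. [col 1: J + H ≡ T (mod 10)] in column 1 we have J+H≡T with carry-in 0; given J=7, H=2 and digits 2,7 already taken and all letters distinct, that pins T to 9, so T=9.
Step 4. [col 2: A + M ≡ T (mod 10)] column 2 (A + M ≡ T (mod 10), carry-in 0) doesn't pin M yet; pick M=3 and continue. So M=3.
Step 5. [col 2: A + M ≡ T (mod 10)] column 2: given M=3, T=9, carry-in 0, and digits 2,3,7,9 already taken and all letters distinct, A+M≡T (mod 10) forces A=6 ⇒ A=6.
Step 6. [col 3: D + D ≡ Z (mod 10)] no forcing yet in column 3 (carry-in 0); D=5 is free and consistent — try it. So D=5.
Step 7. [col 3: D + D ≡ Z (mod 10)] column 3: given D=5, carry-in 0, and digits 2,3,5,6,7,9 already taken and all letters distinct, D+D≡Z (mod 10) forces Z=0, so Z=0.
Step 8. [col 5: D + M ≡ X (mod 10)] column 5: given D=5, M=3, carry-in 0, and digits 0,2,3,5,6,7,9 already taken and all letters distinct, D+M≡X (mod 10) forces X=8 ⇒ X=8.
Step 9. [col 6: Q + Q ≡ X (mod 10)] column 6 reads Q+Q+carry(0)=X with X=8; with digits 0,2,3,5,6,7,8,9 already taken and all letters distinct, the only value for Q is 4 ⇒ Q=4.

Answer: A=6, D=5, H=2, J=7, M=3, Q=4, T=9, X=8, Z=0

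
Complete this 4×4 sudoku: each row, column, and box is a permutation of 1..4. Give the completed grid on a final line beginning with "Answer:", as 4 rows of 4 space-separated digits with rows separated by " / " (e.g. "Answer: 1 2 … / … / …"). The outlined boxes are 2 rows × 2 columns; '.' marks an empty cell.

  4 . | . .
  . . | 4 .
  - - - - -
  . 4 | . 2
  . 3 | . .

Step 1. [r4c3∈{1}] r4c3's peers cover all but 1. So r4c3=1.
Step 2. [r2c1∈{1,2,3}] 3 has one home in col 1: r2c1. So r2c1=3.
Step 3. [r2c4∈{1}] r2c4's peers cover all but 1, so r2c4=1.
Step 4. [r1c3∈{2,3}] r1c3 is the only open cell in col 3 admitting 2 ⇒ r1c3=2.
Step 5. [r2c2∈{2}] r2c2 is down to just 2, so r2c2=2.
Step 6. [r3c1∈{1}] r3c1 is down to just 1. So r3c1=1.
Step 7. [r3c3∈{3}] r3c3 is down to just 3 ⇒ r3c3=3.
Step 8. [r4c4∈{4}] only 4 remains possible at r4c4 ⇒ r4c4=4.
Step 9. [r4c1∈{2}] r4c1 is down to just 2. So r4c1=2.
Step 10. [r1c4∈{3}] only 3 remains possible at r1c4 ⇒ r1c4=3.
Step 11. [r1c2∈{1}] r1c2 has the single candidate 1. So r1c2=1.

Answer: 4 1 2 3 / 3 2 4 1 / 1 4 3 2 / 2 3 1 4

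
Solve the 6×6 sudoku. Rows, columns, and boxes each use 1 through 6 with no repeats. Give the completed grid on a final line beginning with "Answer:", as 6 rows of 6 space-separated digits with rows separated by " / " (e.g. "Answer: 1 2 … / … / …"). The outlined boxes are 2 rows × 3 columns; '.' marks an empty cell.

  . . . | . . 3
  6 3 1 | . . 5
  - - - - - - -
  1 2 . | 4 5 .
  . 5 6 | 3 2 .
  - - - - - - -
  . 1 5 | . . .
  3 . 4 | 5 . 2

Step 1. [r5c4∈{6}] nothing but 6 survives at r5c4 ⇒ r5c4=6.
Step 2. [r1c3∈{2}] only 2 remains possible at r1c3 ⇒ r1c3=2.
Step 3. [r2c5∈{4}] r2c5's peers cover all but 4 ⇒ r2c5=4.
Step 4. [r1c1∈{4,5}] in row 1, 5 fits only at r1c1, so r1c1=5.
Step 5. [r1c5∈{1,6}] in row 1, 6 fits only at r1c5, so r1c5=6.
Step 6. [r3c6∈{6}] only 6 remains possible at r3c6 ⇒ r3c6=6.
Step 7. [r5c5∈{3}] only 3 remains possible at r5c5, so r5c5=3.
Step 8. [r6c2∈{6}] r6c2 is down to just 6, so r6c2=6.
Step 9. [r6c5∈{1}] only 1 remains possible at r6c5 ⇒ r6c5=1.
Step 10. [r1c4∈{1}] nothing but 1 survives at r1c4. So r1c4=1.
Step 11. [r5c1∈{2}] r5c1's peers cover all but 2 ⇒ r5c1=2.
Step 12. [r4c1∈{4}] nothing but 4 survives at r4c1, so r4c1=4.
Step 13. [r5c6∈{4}] r5c6 is down to just 4 ⇒ r5c6=4.
Step 14. [r3c3∈{3}] nothing but 3 survives at r3c3, so r3c3=3.
Step 15. [r1c2∈{4}] r1c2's peers cover all but 4 ⇒ r1c2=4.
Step 16. [r2c4∈{2}] r2c4's peers cover all but 2. So r2c4=2.
Step 17. [r4c6∈{1}] r4c6 is down to just 1 ⇒ r4c6=1.

Answer: 5 4 2 1 6 3 / 6 3 1 2 4 5 / 1 2 3 4 5 6 / 4 5 6 3 2 1 / 2 1 5 6 3 4 / 3 6 4 5 1 2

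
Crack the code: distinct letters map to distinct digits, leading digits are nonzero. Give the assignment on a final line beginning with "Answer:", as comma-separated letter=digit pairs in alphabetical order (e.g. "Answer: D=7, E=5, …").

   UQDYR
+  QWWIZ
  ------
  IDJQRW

Step 1. [col 1: R + Z ≡ W (mod 10)] R=7 is one option consistent with column 1 (R + Z ≡ W (mod 10), carry-in 0) — take it, so R=7.
Step 2. [I] adding two 5-digit numbers gives at most 5+1 digits, and here it does — I is that final carry and must be 1 ⇒ I=1.
Step 3. [col 1: R + Z ≡ W (mod 10)] Z=9 is one option consistent with column 1 (R + Z ≡ W (mod 10), carry-in 0) — take it, so Z=9.
Step 4. [col 1: R + Z ≡ W (mod 10)] column 1 reads R+Z+carry(0)=W with R=7, Z=9; with digits 1,7,9 already taken and all letters distinct, the only value for W is 6 ⇒ W=6.
Step 5. [col 2: Y + I ≡ R (mod 10)] column 2 reads Y+I+carry(1)=R with I=1, R=7; with digits 1,6,7,9 already taken and all letters distinct, the only value for Y is 5. So Y=5.
Step 6. [col 3: D + W ≡ Q (mod 10)] no forcing yet in column 3 (carry-in 0); D=2 is free and consistent — try it, so D=2.
Step 7. [col 3: D + W ≡ Q (mod 10)] in column 3 we have D+W≡Q with carry-in 0; given D=2, W=6 and digits 1,2,5,6,7,9 already taken and all letters distinct, that pins Q to 8, so Q=8.
Step 8. [col 4: Q + W ≡ J (mod 10)] from column 4 (Q=8, W=6, carry-in 0, digits 1,2,5,6,7,8,9 already taken and all letters distinct): J must equal 4 ⇒ J=4.
Step 9. [col 5: U + Q ≡ D (mod 10)] column 5 reads U+Q+carry(1)=D with Q=8, D=2; with digits 1,2,4,5,6,7,8,9 already taken and all letters distinct, the only value for U is 3, so U=3.

Answer: D=2, I=1, J=4, Q=8, R=7, U=3, W=6, Y=5, Z=9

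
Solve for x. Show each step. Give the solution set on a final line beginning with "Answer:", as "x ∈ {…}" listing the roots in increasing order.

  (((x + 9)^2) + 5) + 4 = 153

Step 1. [(((x + 9)^2) + 5) + 4 = 153] +4 is outermost — subtract 4 both sides ⇒ sub: ((x + 9)^2) + 5 = 149.
Step 2. [((x + 9)^2) + 5 = 149] the outer +5 inverts by subtracting 5. So sub: (x + 9)^2 = 144.
Step 3. [(x + 9)^2 = 144] √ both sides: 144 ≥ 0 gives two branches. So sqrt: x + 9 = 12 or -12.
Step 4. [x + 9 = 12 or -12] the outer +9 inverts by subtracting 9. So sub: x = 3 or -21.

Answer: x ∈ {-21, 3}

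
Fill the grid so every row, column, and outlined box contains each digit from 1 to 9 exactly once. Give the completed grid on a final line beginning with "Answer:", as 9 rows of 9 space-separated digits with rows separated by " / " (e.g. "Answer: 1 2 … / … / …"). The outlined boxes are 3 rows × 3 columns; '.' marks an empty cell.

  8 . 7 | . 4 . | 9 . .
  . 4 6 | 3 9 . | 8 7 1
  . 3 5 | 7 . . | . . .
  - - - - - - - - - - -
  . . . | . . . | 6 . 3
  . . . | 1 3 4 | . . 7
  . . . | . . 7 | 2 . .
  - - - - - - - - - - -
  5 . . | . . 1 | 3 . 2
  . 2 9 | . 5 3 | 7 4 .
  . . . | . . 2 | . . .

Step 1. [r4c6∈{5,8,9}] 9 has one home in col 6: r4c6 ⇒ r4c6=9.
Step 2. [r8c1∈{1,6}] across row 8, 1 lands solely at r8c1 ⇒ r8c1=1.
Step 3. [r5c7∈{5}] r5c7 has the single candidate 5, so r5c7=5.
Step 4. [r6c9∈{4,8,9}] r6c9 is the only open cell in box 6 admitting 4. So r6c9=4.
Step 5. [r3c9∈{6}] only 6 remains possible at r3c9 ⇒ r3c9=6.
Step 6. [r8c4∈{6,8}] 6 has one home in row 8: r8c4. So r8c4=6.
Step 7. [r9c9∈{5,8,9}] r9c9 is the only open cell in col 9 admitting 9, so r9c9=9.
Step 8. [r9c8∈{1,5,6,8}] across row 9, 5 lands solely at r9c8. So r9c8=5.
Step 9. [r3c8∈{2}] r3c8 has the single candidate 2. So r3c8=2.
Step 10. [r4c5∈{2,8}] r4c5 is the only open cell in col 5 admitting 2. So r4c5=2.
Step 11. [r6c5∈{6,8}] in col 5, 6 fits only at r6c5. So r6c5=6.
Step 12. [r1c9∈{5}] r1c9's peers cover all but 5 ⇒ r1c9=5.
Step 13. [r3c1∈{9}] r3c1 is down to just 9, so r3c1=9.
Step 14. [r6c1∈{3}] nothing but 3 survives at r6c1. So r6c1=3.
Step 15. [r7c8∈{6,8}] col 8 places 6 nowhere but r7c8. So r7c8=6.
Step 16. [r9c3∈{3,4,8}] 3 has one home in row 9: r9c3 ⇒ r9c3=3.
Step 17. [r1c2∈{1}] only 1 remains possible at r1c2. So r1c2=1.
Step 18. [r5c3∈{2,8}] r5c3 is the only open cell in col 3 admitting 2 ⇒ r5c3=2.
Step 19. [r5c1∈{6}] r5c1 is down to just 6, so r5c1=6.
Step 20. [r9c2∈{6,7,8}] across row 9, 6 lands solely at r9c2, so r9c2=6.
Step 21. [r7c4∈{4,8,9}] row 7 places 9 nowhere but r7c4 ⇒ r7c4=9.
Step 22. [r7c3∈{4,8}] r7c3 is the only open cell in row 7 admitting 4, so r7c3=4.
Step 23. [r7c2∈{7,8}] r7c2 is the only open cell in box 7 admitting 8 ⇒ r7c2=8.
Step 24. [r5c8∈{8,9}] r5c8 is the only open cell in row 5 admitting 8, so r5c8=8.
Step 25. [r6c8∈{1,9}] 9 has one home in col 8: r6c8. So r6c8=9.
Step 26. [r6c2∈{5}] r6c2 has the single candidate 5 ⇒ r6c2=5.
Step 27. [r6c4∈{8}] r6c4's peers cover all but 8 ⇒ r6c4=8.
Step 28. [r9c5∈{7,8}] r9c5 is the only open cell in row 9 admitting 8. So r9c5=8.
Step 29. [r4c3∈{1,8}] r4c3 is the only open cell in row 4 admitting 8 ⇒ r4c3=8.
Step 30. [r4c1∈{4,7}] 4 has one home in row 4: r4c1 ⇒ r4c1=4.
Step 31. [r2c6∈{5}] r2c6's peers cover all but 5. So r2c6=5.
Step 32. [r3c7∈{4}] r3c7 is down to just 4 ⇒ r3c7=4.
Step 33. [r4c4∈{5}] only 5 remains possible at r4c4. So r4c4=5.
Step 34. [r9c7∈{1}] r9c7's peers cover all but 1. So r9c7=1.
Step 35. [r4c2∈{7}] nothing but 7 survives at r4c2. So r4c2=7.
Step 36. [r1c6∈{6}] only 6 remains possible at r1c6, so r1c6=6.
Step 37. [r6c3∈{1}] r6c3 is down to just 1. So r6c3=1.
Step 38. [r9c1∈{7}] only 7 remains possible at r9c1 ⇒ r9c1=7.
Step 39. [r8c9∈{8}] nothing but 8 survives at r8c9 ⇒ r8c9=8.
Step 40. [r2c1∈{2}] r2c1's peers cover all but 2 ⇒ r2c1=2.
Step 41. [r1c8∈{3}] r1c8 is down to just 3 ⇒ r1c8=3.
Step 42. [r7c5∈{7}] r7c5 has the single candidate 7 ⇒ r7c5=7.
Step 43. [r9c4∈{4}] only 4 remains possible at r9c4, so r9c4=4.
Step 44. [r3c5∈{1}] r3c5 is down to just 1, so r3c5=1.
Step 45. [r1c4∈{2}] only 2 remains possible at r1c4 ⇒ r1c4=2.
Step 46. [r5c2∈{9}] r5c2 has the single candidate 9, so r5c2=9.
Step 47. [r4c8∈{1}] only 1 remains possible at r4c8. So r4c8=1.
Step 48. [r3c6∈{8}] nothing but 8 survives at r3c6, so r3c6=8.

Answer: 8 1 7 2 4 6 9 3 5 / 2 4 6 3 9 5 8 7 1 / 9 3 5 7 1 8 4 2 6 / 4 7 8 5 2 9 6 1 3 / 6 9 2 1 3 4 5 8 7 / 3 5 1 8 6 7 2 9 4 / 5 8 4 9 7 1 3 6 2 / 1 2 9 6 5 3 7 4 8 / 7 6 3 4 8 2 1 5 9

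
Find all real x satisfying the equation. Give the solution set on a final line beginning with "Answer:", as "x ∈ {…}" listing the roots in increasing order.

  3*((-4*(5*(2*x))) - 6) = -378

Step 1. [3*((-4*(5*(2*x))) - 6) = -378] 3 out front; divide by 3. So div: (-4*(5*(2*x))) - 6 = -126.
Step 2. [(-4*(5*(2*x))) - 6 = -126] add 6: x sits inside (… - 6). So sub: -4*(5*(2*x)) = -120.
Step 3. [-4*(5*(2*x)) = -120] LHS = -4·(…); ÷-4 both sides ⇒ div: 5*(2*x) = 30.
Step 4. [5*(2*x) = 30] 5·(inner) — divide through by 5, so div: 2*x = 6.
Step 5. [2*x = 6] 2 out front; divide by 2 ⇒ div: x = 3.

Answer: x ∈ {3}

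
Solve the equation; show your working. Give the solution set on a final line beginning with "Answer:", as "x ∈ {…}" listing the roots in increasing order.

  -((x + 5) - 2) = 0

Step 1. [-((x + 5) - 2) = 0] flip signs both sides, so neg: (x + 5) - 2 = 0.
Step 2. [(x + 5) - 2 = 0] peel the -2: add 2 from each side. So sub: x + 5 = 2.
Step 3. [x + 5 = 2] subtract 5: x sits inside (… + 5) ⇒ sub: x = -3.

Answer: x ∈ {-3}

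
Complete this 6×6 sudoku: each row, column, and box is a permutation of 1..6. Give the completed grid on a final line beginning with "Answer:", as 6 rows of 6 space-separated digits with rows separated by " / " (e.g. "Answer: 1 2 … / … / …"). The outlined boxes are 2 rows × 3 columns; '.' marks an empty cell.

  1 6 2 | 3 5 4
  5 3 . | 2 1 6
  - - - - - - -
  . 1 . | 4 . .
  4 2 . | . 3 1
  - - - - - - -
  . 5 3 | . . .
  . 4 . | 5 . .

Step 1. [r5c6∈{2}] nothing but 2 survives at r5c6 ⇒ r5c6=2.
Step 2. [r5c1∈{6}] r5c1's peers cover all but 6 ⇒ r5c1=6.
Step 3. [r4c3∈{5,6}] across row 4, 5 lands solely at r4c3, so r4c3=5.
Step 4. [r6c5∈{6}] r6c5 has the single candidate 6. So r6c5=6.
Step 5. [r6c1∈{2}] r6c1 has the single candidate 2 ⇒ r6c1=2.
Step 6. [r3c6∈{5}] r3c6 is down to just 5 ⇒ r3c6=5.
Step 7. [r6c3∈{1}] only 1 remains possible at r6c3. So r6c3=1.
Step 8. [r5c5∈{4}] nothing but 4 survives at r5c5. So r5c5=4.
Step 9. [r3c5∈{2}] only 2 remains possible at r3c5. So r3c5=2.
Step 10. [r3c1∈{3}] only 3 remains possible at r3c1. So r3c1=3.
Step 11. [r5c4∈{1}] r5c4's peers cover all but 1. So r5c4=1.
Step 12. [r2c3∈{4}] r2c3 is down to just 4, so r2c3=4.
Step 13. [r4c4∈{6}] nothing but 6 survives at r4c4 ⇒ r4c4=6.
Step 14. [r6c6∈{3}] r6c6 is down to just 3 ⇒ r6c6=3.
Step 15. [r3c3∈{6}] nothing but 6 survives at r3c3 ⇒ r3c3=6.

Answer: 1 6 2 3 5 4 / 5 3 4 2 1 6 / 3 1 6 4 2 5 / 4 2 5 6 3 1 / 6 5 3 1 4 2 / 2 4 1 5 6 3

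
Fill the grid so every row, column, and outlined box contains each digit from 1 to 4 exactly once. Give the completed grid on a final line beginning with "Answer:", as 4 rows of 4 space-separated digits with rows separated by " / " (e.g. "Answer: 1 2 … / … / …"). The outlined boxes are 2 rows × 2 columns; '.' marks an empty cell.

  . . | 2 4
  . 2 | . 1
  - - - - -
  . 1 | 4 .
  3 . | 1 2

Step 1. [r2c1∈{4}] r2c1's peers cover all but 4, so r2c1=4.
Step 2. [r3c4∈{3}] nothing but 3 survives at r3c4. So r3c4=3.
Step 3. [r4c2∈{4}] r4c2's peers cover all but 4 ⇒ r4c2=4.
Step 4. [r2c3∈{3}] r2c3 has the single candidate 3, so r2c3=3.
Step 5. [r3c1∈{2}] r3c1 has the single candidate 2 ⇒ r3c1=2.
Step 6. [r1c1∈{1}] r1c1 is down to just 1 ⇒ r1c1=1.
Step 7. [r1c2∈{3}] r1c2's peers cover all but 3, so r1c2=3.

Answer: 1 3 2 4 / 4 2 3 1 / 2 1 4 3 / 3 4 1 2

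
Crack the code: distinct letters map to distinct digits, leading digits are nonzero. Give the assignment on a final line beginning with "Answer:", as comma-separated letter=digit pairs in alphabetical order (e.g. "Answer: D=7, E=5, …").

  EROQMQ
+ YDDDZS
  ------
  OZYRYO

Step 1. [col 1: Q + S ≡ O (mod 10)] column 1 (Q + S ≡ O (mod 10), carry-in 0) doesn't pin Q yet; pick Q=9 and continue. So Q=9.
Step 2. [col 1: Q + S ≡ O (mod 10)] no forcing yet in column 1 (carry-in 0); S=7 is free and consistent — try it. So S=7.
Step 3. [col 1: Q + S ≡ O (mod 10)] column 1: given Q=9, S=7, carry-in 0, and digits 7,9 already taken and all letters distinct, Q+S≡O (mod 10) forces O=6. So O=6.
Step 4. [col 2: M + Z ≡ Y (mod 10)] Y=2 is one option consistent with column 2 (M + Z ≡ Y (mod 10), carry-in 1) — take it ⇒ Y=2.
Step 5. [col 2: M + Z ≡ Y (mod 10)] column 2 (M + Z ≡ Y (mod 10), carry-in 1) doesn't pin Z yet; pick Z=0 and continue, so Z=0.
Step 6. [col 2: M + Z ≡ Y (mod 10)] from column 2 (Z=0, Y=2, carry-in 1, digits 0,2,6,7,9 already taken and all letters distinct): M must equal 1, so M=1.
Step 7. [col 3: Q + D ≡ R (mod 10)] several values work for R in column 3 (Q + D ≡ R (mod 10), carry-in 0); try R=4. So R=4.
Step 8. [col 3: Q + D ≡ R (mod 10)] column 3: given Q=9, R=4, carry-in 0, and digits 0,1,2,4,6,7,9 already taken and all letters distinct, Q+D≡R (mod 10) forces D=5, so D=5.
Step 9. [col 6: E + Y ≡ O (mod 10)] column 6: given Y=2, O=6, carry-in 1, and digits 0,1,2,4,5,6,7,9 already taken and all letters distinct, E+Y≡O (mod 10) forces E=3, so E=3.

Answer: D=5, E=3, M=1, O=6, Q=9, R=4, S=7, Y=2, Z=0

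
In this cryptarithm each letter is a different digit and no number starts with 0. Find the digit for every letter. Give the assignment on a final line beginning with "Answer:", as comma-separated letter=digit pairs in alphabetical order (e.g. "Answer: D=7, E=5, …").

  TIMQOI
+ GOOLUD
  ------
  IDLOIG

Step 1. [col 1: I + D ≡ G (mod 10)] no forcing yet in column 1 (carry-in 0); G=2 is free and consistent — try it, so G=2.
Step 2. [col 1: I + D ≡ G (mod 10)] D=4 is one option consistent with column 1 (I + D ≡ G (mod 10), carry-in 0) — take it. So D=4.
Step 3. [col 1: I + D ≡ G (mod 10)] column 1: given D=4, G=2, carry-in 0, and digits 2,4 already taken and all letters distinct, I+D≡G (mod 10) forces I=8, so I=8.
Step 4. [col 2: O + U ≡ I (mod 10)] O=6 is one option consistent with column 2 (O + U ≡ I (mod 10), carry-in 1) — take it ⇒ O=6.
Step 5. [col 2: O + U ≡ I (mod 10)] column 2 reads O+U+carry(1)=I with O=6, I=8; with digits 2,4,6,8 already taken and all letters distinct, the only value for U is 1, so U=1.
Step 6. [col 3: Q + L ≡ O (mod 10)] several values work for Q in column 3 (Q + L ≡ O (mod 10), carry-in 0); try Q=9, so Q=9.
Step 7. [col 3: Q + L ≡ O (mod 10)] column 3 reads Q+L+carry(0)=O with Q=9, O=6; with digits 1,2,4,6,8,9 already taken and all letters distinct, the only value for L is 7 ⇒ L=7.
Step 8. [col 4: M + O ≡ L (mod 10)] from column 4 (O=6, L=7, carry-in 1, digits 1,2,4,6,7,8,9 already taken and all letters distinct): M must equal 0 ⇒ M=0.
Step 9. [col 6: T + G ≡ I (mod 10)] from column 6 (G=2, I=8, carry-in 1, digits 0,1,2,4,6,7,8,9 already taken and all letters distinct): T must equal 5, so T=5.

Answer: D=4, G=2, I=8, L=7, M=0, O=6, Q=9, T=5, U=1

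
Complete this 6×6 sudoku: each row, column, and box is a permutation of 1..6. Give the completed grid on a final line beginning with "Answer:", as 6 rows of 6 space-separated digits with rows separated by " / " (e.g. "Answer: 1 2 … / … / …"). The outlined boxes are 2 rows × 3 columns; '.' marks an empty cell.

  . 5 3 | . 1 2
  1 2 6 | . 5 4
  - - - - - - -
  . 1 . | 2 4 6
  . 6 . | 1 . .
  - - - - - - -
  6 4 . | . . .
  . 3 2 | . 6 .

Step 1. [r6c1∈{5}] r6c1 has the single candidate 5. So r6c1=5.
Step 2. [r4c6∈{3,5}] 5 has one home in box 4: r4c6. So r4c6=5.
Step 3. [r5c6∈{1,3}] 3 has one home in col 6: r5c6, so r5c6=3.
Step 4. [r4c1∈{2,3,4}] row 4 places 2 nowhere but r4c1 ⇒ r4c1=2.
Step 5. [r5c4∈{5}] r5c4's peers cover all but 5. So r5c4=5.
Step 6. [r1c4∈{6}] r1c4 has the single candidate 6, so r1c4=6.
Step 7. [r1c1∈{4}] r1c1's peers cover all but 4 ⇒ r1c1=4.
Step 8. [r3c3∈{5}] r3c3 has the single candidate 5 ⇒ r3c3=5.
Step 9. [r3c1∈{3}] nothing but 3 survives at r3c1. So r3c1=3.
Step 10. [r2c4∈{3}] r2c4 has the single candidate 3. So r2c4=3.
Step 11. [r6c6∈{1}] r6c6's peers cover all but 1, so r6c6=1.
Step 12. [r5c5∈{2}] only 2 remains possible at r5c5. So r5c5=2.
Step 13. [r6c4∈{4}] r6c4 is down to just 4, so r6c4=4.
Step 14. [r4c5∈{3}] r4c5's peers cover all but 3. So r4c5=3.
Step 15. [r5c3∈{1}] only 1 remains possible at r5c3. So r5c3=1.
Step 16. [r4c3∈{4}] r4c3 is down to just 4 ⇒ r4c3=4.

Answer: 4 5 3 6 1 2 / 1 2 6 3 5 4 / 3 1 5 2 4 6 / 2 6 4 1 3 5 / 6 4 1 5 2 3 / 5 3 2 4 6 1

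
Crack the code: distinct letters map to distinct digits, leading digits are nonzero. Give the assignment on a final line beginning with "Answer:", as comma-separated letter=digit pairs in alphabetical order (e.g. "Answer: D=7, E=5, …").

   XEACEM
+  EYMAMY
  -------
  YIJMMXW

Step 1. [col 1: M + Y ≡ W (mod 10)] Y=1 is one option consistent with column 1 (M + Y ≡ W (mod 10), carry-in 0) — take it. So Y=1.
Step 2. [col 1: M + Y ≡ W (mod 10)] M=6 is one option consistent with column 1 (M + Y ≡ W (mod 10), carry-in 0) — take it. So M=6.
Step 3. [col 1: M + Y ≡ W (mod 10)] column 1 reads M+Y+carry(0)=W with M=6, Y=1; with digits 1,6 already taken and all letters distinct, the only value for W is 7 ⇒ W=7.
Step 4. [col 2: E + M ≡ X (mod 10)] no forcing yet in column 2 (carry-in 0); X=4 is free and consistent — try it ⇒ X=4.
Step 5. [col 2: E + M ≡ X (mod 10)] column 2: given M=6, X=4, carry-in 0, and digits 1,4,6,7 already taken and all letters distinct, E+M≡X (mod 10) forces E=8, so E=8.
Step 6. [col 3: C + A ≡ M (mod 10)] C=5 is one option consistent with column 3 (C + A ≡ M (mod 10), carry-in 1) — take it ⇒ C=5.
Step 7. [col 3: C + A ≡ M (mod 10)] column 3 reads C+A+carry(1)=M with C=5, M=6; with digits 1,4,5,6,7,8 already taken and all letters distinct, the only value for A is 0, so A=0.
Step 8. [col 5: E + Y ≡ J (mod 10)] from column 5 (E=8, Y=1, carry-in 0, digits 0,1,4,5,6,7,8 already taken and all letters distinct): J must equal 9. So J=9.
Step 9. [col 6: X + E ≡ I (mod 10)] in column 6 we have X+E≡I with carry-in 0; given X=4, E=8 and digits 0,1,4,5,6,7,8,9 already taken and all letters distinct, that pins I to 2, so I=2.

Answer: A=0, C=5, E=8, I=2, J=9, M=6, W=7, X=4, Y=1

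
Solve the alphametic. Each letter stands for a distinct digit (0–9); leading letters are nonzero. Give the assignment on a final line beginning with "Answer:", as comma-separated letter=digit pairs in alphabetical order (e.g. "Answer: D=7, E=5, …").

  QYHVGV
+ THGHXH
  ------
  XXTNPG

Step 1. [col 1: V + H ≡ G (mod 10)] G=8 is one option consistent with column 1 (V + H ≡ G (mod 10), carry-in 0) — take it ⇒ G=8.
Step 2. [col 1: V + H ≡ G (mod 10)] column 1 (V + H ≡ G (mod 10), carry-in 0) doesn't pin V yet; pick V=2 and continue. So V=2.
Step 3. [col 1: V + H ≡ G (mod 10)] from column 1 (V=2, G=8, carry-in 0, digits 2,8 already taken and all letters distinct): H must equal 6. So H=6.
Step 4. [col 2: G + X ≡ P (mod 10)] column 2 (G + X ≡ P (mod 10), carry-in 0) doesn't pin P yet; pick P=5 and continue ⇒ P=5.
Step 5. [col 2: G + X ≡ P (mod 10)] column 2 reads G+X+carry(0)=P with G=8, P=5; with digits 2,5,6,8 already taken and all letters distinct, the only value for X is 7. So X=7.
Step 6. [col 3: V + H ≡ N (mod 10)] column 3: given V=2, H=6, carry-in 1, and digits 2,5,6,7,8 already taken and all letters distinct, V+H≡N (mod 10) forces N=9, so N=9.
Step 7. [col 4: H + G ≡ T (mod 10)] from column 4 (H=6, G=8, carry-in 0, digits 2,5,6,7,8,9 already taken and all letters distinct): T must equal 4. So T=4.
Step 8. [col 5: Y + H ≡ X (mod 10)] in column 5 we have Y+H≡X with carry-in 1; given H=6, X=7 and digits 2,4,5,6,7,8,9 already taken and all letters distinct, that pins Y to 0 ⇒ Y=0.
Step 9. [col 6: Q + T ≡ X (mod 10)] column 6: given T=4, X=7, carry-in 0, and digits 0,2,4,5,6,7,8,9 already taken and all letters distinct, Q+T≡X (mod 10) forces Q=3, so Q=3.

Answer: G=8, H=6, N=9, P=5, Q=3, T=4, V=2, X=7, Y=0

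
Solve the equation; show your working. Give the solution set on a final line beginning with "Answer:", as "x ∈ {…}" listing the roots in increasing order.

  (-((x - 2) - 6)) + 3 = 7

Step 1. [(-((x - 2) - 6)) + 3 = 7] +3 is outermost — subtract 3 both sides. So sub: -((x - 2) - 6) = 4.
Step 2. [-((x - 2) - 6) = 4] flip signs both sides, so neg: (x - 2) - 6 = -4.
Step 3. [(x - 2) - 6 = -4] peel the -6: add 6 from each side ⇒ sub: x - 2 = 2.
Step 4. [x - 2 = 2] -2 is outermost — add 2 both sides ⇒ sub: x = 4.

Answer: x ∈ {4}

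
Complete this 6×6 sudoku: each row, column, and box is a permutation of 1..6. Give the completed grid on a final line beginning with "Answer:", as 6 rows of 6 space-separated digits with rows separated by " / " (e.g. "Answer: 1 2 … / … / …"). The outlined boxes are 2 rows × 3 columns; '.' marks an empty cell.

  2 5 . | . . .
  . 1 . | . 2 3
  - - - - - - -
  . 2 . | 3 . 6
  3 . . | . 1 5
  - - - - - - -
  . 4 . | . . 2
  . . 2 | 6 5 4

Step 1. [r3c5∈{4}] nothing but 4 survives at r3c5, so r3c5=4.
Step 2. [r2c1∈{4,6}] r2c1 is the only open cell in col 1 admitting 4, so r2c1=4.
Step 3. [r5c1∈{1,5,6}] r5c1 is the only open cell in col 1 admitting 6. So r5c1=6.
Step 4. [r5c3∈{1,3,5}] across row 5, 5 lands solely at r5c3 ⇒ r5c3=5.
Step 5. [r2c3∈{6}] nothing but 6 survives at r2c3 ⇒ r2c3=6.
Step 6. [r3c3∈{1}] nothing but 1 survives at r3c3 ⇒ r3c3=1.
Step 7. [r1c4∈{1,4}] across row 1, 4 lands solely at r1c4, so r1c4=4.
Step 8. [r6c2∈{3}] nothing but 3 survives at r6c2. So r6c2=3.
Step 9. [r5c4∈{1}] r5c4's peers cover all but 1 ⇒ r5c4=1.
Step 10. [r1c3∈{3}] r1c3 has the single candidate 3 ⇒ r1c3=3.
Step 11. [r3c1∈{5}] only 5 remains possible at r3c1. So r3c1=5.
Step 12. [r4c3∈{4}] r4c3 has the single candidate 4. So r4c3=4.
Step 13. [r1c6∈{1}] nothing but 1 survives at r1c6, so r1c6=1.
Step 14. [r4c2∈{6}] only 6 remains possible at r4c2, so r4c2=6.
Step 15. [r2c4∈{5}] only 5 remains possible at r2c4. So r2c4=5.
Step 16. [r5c5∈{3}] only 3 remains possible at r5c5 ⇒ r5c5=3.
Step 17. [r4c4∈{2}] nothing but 2 survives at r4c4, so r4c4=2.
Step 18. [r1c5∈{6}] nothing but 6 survives at r1c5, so r1c5=6.
Step 19. [r6c1∈{1}] nothing but 1 survives at r6c1. So r6c1=1.

Answer: 2 5 3 4 6 1 / 4 1 6 5 2 3 / 5 2 1 3 4 6 / 3 6 4 2 1 5 / 6 4 5 1 3 2 / 1 3 2 6 5 4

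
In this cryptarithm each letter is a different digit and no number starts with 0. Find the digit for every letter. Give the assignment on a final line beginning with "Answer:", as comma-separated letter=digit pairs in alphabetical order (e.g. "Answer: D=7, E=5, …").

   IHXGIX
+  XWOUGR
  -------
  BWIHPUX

Step 1. [B] adding two 6-digit numbers gives at most 6+1 digits, and here it does — B is that final carry and must be 1 ⇒ B=1.
Step 2. [col 1: X + R ≡ X (mod 10)] column 1: given nothing yet, carry-in 0, and digits 1 already taken and all letters distinct, X+R≡X (mod 10) forces R=0. So R=0.
Step 3. [col 1: X + R ≡ X (mod 10)] X=7 is one option consistent with column 1 (X + R ≡ X (mod 10), carry-in 0) — take it, so X=7.
Step 4. [col 2: I + G ≡ U (mod 10)] G=4 is one option consistent with column 2 (I + G ≡ U (mod 10), carry-in 0) — take it ⇒ G=4.
Step 5. [col 2: I + G ≡ U (mod 10)] no forcing yet in column 2 (carry-in 0); U=3 is free and consistent — try it. So U=3.
Step 6. [col 2: I + G ≡ U (mod 10)] column 2: given G=4, U=3, carry-in 0, and digits 0,1,3,4,7 already taken and all letters distinct, I+G≡U (mod 10) forces I=9. So I=9.
Step 7. [col 3: G + U ≡ P (mod 10)] column 3 reads G+U+carry(1)=P with G=4, U=3; with digits 0,1,3,4,7,9 already taken and all letters distinct, the only value for P is 8 ⇒ P=8.
Step 8. [col 4: X + O ≡ H (mod 10)] in column 4 we have X+O≡H with carry-in 0; given X=7 and digits 0,1,3,4,7,8,9 already taken and all letters distinct, that pins O to 5 ⇒ O=5.
Step 9. [col 4: X + O ≡ H (mod 10)] column 4 reads X+O+carry(0)=H with X=7, O=5; with digits 0,1,3,4,5,7,8,9 already taken and all letters distinct, the only value for H is 2, so H=2.
Step 10. [col 5: H + W ≡ I (mod 10)] in column 5 we have H+W≡I with carry-in 1; given H=2, I=9 and digits 0,1,2,3,4,5,7,8,9 already taken and all letters distinct, that pins W to 6 ⇒ W=6.

Answer: B=1, G=4, H=2, I=9, O=5, P=8, R=0, U=3, W=6, X=7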